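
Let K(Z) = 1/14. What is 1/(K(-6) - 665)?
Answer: -14/9309 ≈ -0.0015039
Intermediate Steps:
K(Z) = 1/14
1/(K(-6) - 665) = 1/(1/14 - 665) = 1/(-9309/14) = -14/9309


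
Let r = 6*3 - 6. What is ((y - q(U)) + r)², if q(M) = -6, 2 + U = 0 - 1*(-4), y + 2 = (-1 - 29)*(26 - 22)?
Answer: 10816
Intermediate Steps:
y = -122 (y = -2 + (-1 - 29)*(26 - 22) = -2 - 30*4 = -2 - 120 = -122)
U = 2 (U = -2 + (0 - 1*(-4)) = -2 + (0 + 4) = -2 + 4 = 2)
r = 12 (r = 18 - 6 = 12)
((y - q(U)) + r)² = ((-122 - 1*(-6)) + 12)² = ((-122 + 6) + 12)² = (-116 + 12)² = (-104)² = 10816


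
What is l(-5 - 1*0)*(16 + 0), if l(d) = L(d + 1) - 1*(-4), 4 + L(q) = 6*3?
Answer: 288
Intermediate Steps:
L(q) = 14 (L(q) = -4 + 6*3 = -4 + 18 = 14)
l(d) = 18 (l(d) = 14 - 1*(-4) = 14 + 4 = 18)
l(-5 - 1*0)*(16 + 0) = 18*(16 + 0) = 18*16 = 288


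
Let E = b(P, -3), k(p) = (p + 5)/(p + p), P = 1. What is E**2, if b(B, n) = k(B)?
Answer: 9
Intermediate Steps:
k(p) = (5 + p)/(2*p) (k(p) = (5 + p)/((2*p)) = (5 + p)*(1/(2*p)) = (5 + p)/(2*p))
b(B, n) = (5 + B)/(2*B)
E = 3 (E = (1/2)*(5 + 1)/1 = (1/2)*1*6 = 3)
E**2 = 3**2 = 9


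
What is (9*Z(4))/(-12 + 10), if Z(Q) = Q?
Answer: -18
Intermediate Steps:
(9*Z(4))/(-12 + 10) = (9*4)/(-12 + 10) = 36/(-2) = 36*(-1/2) = -18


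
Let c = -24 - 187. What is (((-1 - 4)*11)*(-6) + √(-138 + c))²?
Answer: (330 + I*√349)² ≈ 1.0855e+5 + 12330.0*I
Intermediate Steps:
c = -211
(((-1 - 4)*11)*(-6) + √(-138 + c))² = (((-1 - 4)*11)*(-6) + √(-138 - 211))² = (-5*11*(-6) + √(-349))² = (-55*(-6) + I*√349)² = (330 + I*√349)²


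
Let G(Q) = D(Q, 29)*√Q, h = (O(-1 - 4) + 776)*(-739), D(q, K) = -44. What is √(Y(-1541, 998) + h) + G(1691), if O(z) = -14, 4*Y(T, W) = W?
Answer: -44*√1691 + I*√2251474/2 ≈ -1809.4 + 750.25*I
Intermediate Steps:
Y(T, W) = W/4
h = -563118 (h = (-14 + 776)*(-739) = 762*(-739) = -563118)
G(Q) = -44*√Q
√(Y(-1541, 998) + h) + G(1691) = √((¼)*998 - 563118) - 44*√1691 = √(499/2 - 563118) - 44*√1691 = √(-1125737/2) - 44*√1691 = I*√2251474/2 - 44*√1691 = -44*√1691 + I*√2251474/2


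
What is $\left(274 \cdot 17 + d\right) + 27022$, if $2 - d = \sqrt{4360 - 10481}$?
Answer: $31682 - i \sqrt{6121} \approx 31682.0 - 78.237 i$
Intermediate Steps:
$d = 2 - i \sqrt{6121}$ ($d = 2 - \sqrt{4360 - 10481} = 2 - \sqrt{-6121} = 2 - i \sqrt{6121} \approx 2.0 - 78.237 i$)
$\left(274 \cdot 17 + d\right) + 27022 = \left(274 \cdot 17 + \left(2 - i \sqrt{6121}\right)\right) + 27022 = \left(4658 + \left(2 - i \sqrt{6121}\right)\right) + 27022 = \left(4660 - i \sqrt{6121}\right) + 27022 = 31682 - i \sqrt{6121}$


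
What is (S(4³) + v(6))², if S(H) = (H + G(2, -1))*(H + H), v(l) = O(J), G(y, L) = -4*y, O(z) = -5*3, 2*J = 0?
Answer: 51165409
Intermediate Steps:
J = 0 (J = (½)*0 = 0)
O(z) = -15
v(l) = -15
S(H) = 2*H*(-8 + H) (S(H) = (H - 4*2)*(H + H) = (H - 8)*(2*H) = (-8 + H)*(2*H) = 2*H*(-8 + H))
(S(4³) + v(6))² = (2*4³*(-8 + 4³) - 15)² = (2*64*(-8 + 64) - 15)² = (2*64*56 - 15)² = (7168 - 15)² = 7153² = 51165409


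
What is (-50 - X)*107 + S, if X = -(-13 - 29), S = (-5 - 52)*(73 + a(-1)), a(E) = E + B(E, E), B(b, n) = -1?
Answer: -13891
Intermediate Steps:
a(E) = -1 + E (a(E) = E - 1 = -1 + E)
S = -4047 (S = (-5 - 52)*(73 + (-1 - 1)) = -57*(73 - 2) = -57*71 = -4047)
X = 42 (X = -1*(-42) = 42)
(-50 - X)*107 + S = (-50 - 1*42)*107 - 4047 = (-50 - 42)*107 - 4047 = -92*107 - 4047 = -9844 - 4047 = -13891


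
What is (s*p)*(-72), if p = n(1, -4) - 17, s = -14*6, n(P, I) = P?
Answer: -96768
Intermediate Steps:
s = -84
p = -16 (p = 1 - 17 = -16)
(s*p)*(-72) = -84*(-16)*(-72) = 1344*(-72) = -96768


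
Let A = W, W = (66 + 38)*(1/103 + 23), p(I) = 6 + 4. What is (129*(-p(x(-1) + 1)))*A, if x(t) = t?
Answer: -317959200/103 ≈ -3.0870e+6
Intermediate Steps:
p(I) = 10
W = 246480/103 (W = 104*(1/103 + 23) = 104*(2370/103) = 246480/103 ≈ 2393.0)
A = 246480/103 ≈ 2393.0
(129*(-p(x(-1) + 1)))*A = (129*(-1*10))*(246480/103) = (129*(-10))*(246480/103) = -1290*246480/103 = -317959200/103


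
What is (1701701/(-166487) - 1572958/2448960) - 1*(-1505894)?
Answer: 306989338853003687/203860001760 ≈ 1.5059e+6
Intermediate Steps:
(1701701/(-166487) - 1572958/2448960) - 1*(-1505894) = (1701701*(-1/166487) - 1572958*1/2448960) + 1505894 = (-1701701/166487 - 786479/1224480) + 1505894 = -2214637369753/203860001760 + 1505894 = 306989338853003687/203860001760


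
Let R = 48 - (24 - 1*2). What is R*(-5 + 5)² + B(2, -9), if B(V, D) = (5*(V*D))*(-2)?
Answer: 180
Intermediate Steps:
R = 26 (R = 48 - (24 - 2) = 48 - 1*22 = 48 - 22 = 26)
B(V, D) = -10*D*V (B(V, D) = (5*(D*V))*(-2) = (5*D*V)*(-2) = -10*D*V)
R*(-5 + 5)² + B(2, -9) = 26*(-5 + 5)² - 10*(-9)*2 = 26*0² + 180 = 26*0 + 180 = 0 + 180 = 180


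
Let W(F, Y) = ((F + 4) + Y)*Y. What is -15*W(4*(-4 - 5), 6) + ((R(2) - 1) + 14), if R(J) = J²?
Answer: 2357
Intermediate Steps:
W(F, Y) = Y*(4 + F + Y) (W(F, Y) = ((4 + F) + Y)*Y = (4 + F + Y)*Y = Y*(4 + F + Y))
-15*W(4*(-4 - 5), 6) + ((R(2) - 1) + 14) = -90*(4 + 4*(-4 - 5) + 6) + ((2² - 1) + 14) = -90*(4 + 4*(-9) + 6) + ((4 - 1) + 14) = -90*(4 - 36 + 6) + (3 + 14) = -90*(-26) + 17 = -15*(-156) + 17 = 2340 + 17 = 2357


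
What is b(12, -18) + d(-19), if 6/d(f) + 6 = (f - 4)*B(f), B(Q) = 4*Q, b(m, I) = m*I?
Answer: -188133/871 ≈ -216.00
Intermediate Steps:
b(m, I) = I*m
d(f) = 6/(-6 + 4*f*(-4 + f)) (d(f) = 6/(-6 + (f - 4)*(4*f)) = 6/(-6 + (-4 + f)*(4*f)) = 6/(-6 + 4*f*(-4 + f)))
b(12, -18) + d(-19) = -18*12 + 3/(-3 - 8*(-19) + 2*(-19)²) = -216 + 3/(-3 + 152 + 2*361) = -216 + 3/(-3 + 152 + 722) = -216 + 3/871 = -188133/871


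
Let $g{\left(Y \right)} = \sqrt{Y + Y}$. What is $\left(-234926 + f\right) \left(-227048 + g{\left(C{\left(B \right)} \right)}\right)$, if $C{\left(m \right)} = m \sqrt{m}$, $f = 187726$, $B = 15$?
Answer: $10716665600 - 47200 \sqrt{2} \cdot 15^{\frac{3}{4}} \approx 1.0716 \cdot 10^{10}$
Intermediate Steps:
$C{\left(m \right)} = m^{\frac{3}{2}}$
$g{\left(Y \right)} = \sqrt{2} \sqrt{Y}$ ($g{\left(Y \right)} = \sqrt{2 Y} = \sqrt{2} \sqrt{Y}$)
$\left(-234926 + f\right) \left(-227048 + g{\left(C{\left(B \right)} \right)}\right) = \left(-234926 + 187726\right) \left(-227048 + \sqrt{2} \sqrt{15^{\frac{3}{2}}}\right) = - 47200 \left(-227048 + \sqrt{2} \sqrt{15 \sqrt{15}}\right) = - 47200 \left(-227048 + \sqrt{2} \cdot 15^{\frac{3}{4}}\right) = 10716665600 - 47200 \sqrt{2} \cdot 15^{\frac{3}{4}}$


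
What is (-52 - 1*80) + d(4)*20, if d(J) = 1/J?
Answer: -127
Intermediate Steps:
(-52 - 1*80) + d(4)*20 = (-52 - 1*80) + 20/4 = (-52 - 80) + (¼)*20 = -132 + 5 = -127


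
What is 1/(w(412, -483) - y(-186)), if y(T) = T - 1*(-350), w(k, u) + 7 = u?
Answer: -1/654 ≈ -0.0015291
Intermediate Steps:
w(k, u) = -7 + u
y(T) = 350 + T (y(T) = T + 350 = 350 + T)
1/(w(412, -483) - y(-186)) = 1/((-7 - 483) - (350 - 186)) = 1/(-490 - 1*164) = 1/(-490 - 164) = 1/(-654) = -1/654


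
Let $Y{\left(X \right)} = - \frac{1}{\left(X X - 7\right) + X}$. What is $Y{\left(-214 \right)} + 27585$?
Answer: $\frac{1257186374}{45575} \approx 27585.0$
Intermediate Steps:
$Y{\left(X \right)} = - \frac{1}{-7 + X + X^{2}}$ ($Y{\left(X \right)} = - \frac{1}{\left(X^{2} - 7\right) + X} = - \frac{1}{\left(-7 + X^{2}\right) + X} = - \frac{1}{-7 + X + X^{2}}$)
$Y{\left(-214 \right)} + 27585 = - \frac{1}{-7 - 214 + \left(-214\right)^{2}} + 27585 = - \frac{1}{-7 - 214 + 45796} + 27585 = - \frac{1}{45575} + 27585 = \frac{1257186374}{45575}$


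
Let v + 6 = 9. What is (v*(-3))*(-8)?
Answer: 72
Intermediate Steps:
v = 3 (v = -6 + 9 = 3)
(v*(-3))*(-8) = (3*(-3))*(-8) = -9*(-8) = 72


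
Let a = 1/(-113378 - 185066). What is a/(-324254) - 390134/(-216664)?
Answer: 12720321801011/7064331236648 ≈ 1.8006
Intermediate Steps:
a = -1/298444 (a = 1/(-298444) = -1/298444 ≈ -3.3507e-6)
a/(-324254) - 390134/(-216664) = -1/298444/(-324254) - 390134/(-216664) = -1/298444*(-1/324254) - 390134*(-1/216664) = 1/96771660776 + 195067/108332 = 12720321801011/7064331236648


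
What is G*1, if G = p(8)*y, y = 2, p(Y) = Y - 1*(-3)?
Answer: 22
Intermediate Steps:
p(Y) = 3 + Y (p(Y) = Y + 3 = 3 + Y)
G = 22 (G = (3 + 8)*2 = 11*2 = 22)
G*1 = 22*1 = 22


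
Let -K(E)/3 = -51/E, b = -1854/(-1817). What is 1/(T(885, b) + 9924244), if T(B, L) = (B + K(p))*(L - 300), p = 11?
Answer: 1817/17544022580 ≈ 1.0357e-7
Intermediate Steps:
b = 1854/1817 (b = -1854*(-1/1817) = 1854/1817 ≈ 1.0204)
K(E) = 153/E (K(E) = -(-153)/E = 153/E)
T(B, L) = (-300 + L)*(153/11 + B) (T(B, L) = (B + 153/11)*(L - 300) = (B + 153*(1/11))*(-300 + L) = (B + 153/11)*(-300 + L) = (153/11 + B)*(-300 + L) = (-300 + L)*(153/11 + B))
1/(T(885, b) + 9924244) = 1/((-45900/11 - 300*885 + (153/11)*(1854/1817) + 885*(1854/1817)) + 9924244) = 1/((-45900/11 - 265500 + 283662/19987 + 1640790/1817) + 9924244) = 1/(-488328768/1817 + 9924244) = 1/(17544022580/1817) = 1817/17544022580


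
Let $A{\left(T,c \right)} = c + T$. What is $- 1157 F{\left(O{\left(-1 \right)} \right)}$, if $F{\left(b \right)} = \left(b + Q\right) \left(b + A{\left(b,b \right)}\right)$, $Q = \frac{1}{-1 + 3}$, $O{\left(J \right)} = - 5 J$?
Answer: $- \frac{190905}{2} \approx -95453.0$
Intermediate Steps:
$A{\left(T,c \right)} = T + c$
$Q = \frac{1}{2} \approx 0.5$
$F{\left(b \right)} = 3 b \left(\frac{1}{2} + b\right)$ ($F{\left(b \right)} = \left(b + \frac{1}{2}\right) \left(b + \left(b + b\right)\right) = \left(\frac{1}{2} + b\right) \left(b + 2 b\right) = \left(\frac{1}{2} + b\right) 3 b = 3 b \left(\frac{1}{2} + b\right)$)
$- 1157 F{\left(O{\left(-1 \right)} \right)} = - 1157 \frac{3 \left(\left(-5\right) \left(-1\right)\right) \left(1 + 2 \left(\left(-5\right) \left(-1\right)\right)\right)}{2} = - 1157 \cdot \frac{3}{2} \cdot 5 \left(1 + 2 \cdot 5\right) = - 1157 \cdot \frac{3}{2} \cdot 5 \left(1 + 10\right) = - 1157 \cdot \frac{3}{2} \cdot 5 \cdot 11 = \left(-1157\right) \frac{165}{2} = - \frac{190905}{2}$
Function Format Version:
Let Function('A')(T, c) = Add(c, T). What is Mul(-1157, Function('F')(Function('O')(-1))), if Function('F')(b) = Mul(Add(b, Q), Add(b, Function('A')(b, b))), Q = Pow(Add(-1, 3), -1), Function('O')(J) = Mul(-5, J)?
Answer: Rational(-190905, 2) ≈ -95453.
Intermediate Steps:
Function('A')(T, c) = Add(T, c)
Q = Rational(1, 2) (Q = Pow(2, -1) = Rational(1, 2) ≈ 0.50000)
Function('F')(b) = Mul(3, b, Add(Rational(1, 2), b)) (Function('F')(b) = Mul(Add(b, Rational(1, 2)), Add(b, Add(b, b))) = Mul(Add(Rational(1, 2), b), Add(b, Mul(2, b))) = Mul(Add(Rational(1, 2), b), Mul(3, b)) = Mul(3, b, Add(Rational(1, 2), b)))
Mul(-1157, Function('F')(Function('O')(-1))) = Mul(-1157, Mul(Rational(3, 2), Mul(-5, -1), Add(1, Mul(2, Mul(-5, -1))))) = Mul(-1157, Mul(Rational(3, 2), 5, Add(1, Mul(2, 5)))) = Mul(-1157, Mul(Rational(3, 2), 5, Add(1, 10))) = Mul(-1157, Mul(Rational(3, 2), 5, 11)) = Mul(-1157, Rational(165, 2)) = Rational(-190905, 2)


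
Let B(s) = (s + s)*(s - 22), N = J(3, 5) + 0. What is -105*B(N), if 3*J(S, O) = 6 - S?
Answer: 4410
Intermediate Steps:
J(S, O) = 2 - S/3 (J(S, O) = (6 - S)/3 = 2 - S/3)
N = 1 (N = (2 - ⅓*3) + 0 = (2 - 1) + 0 = 1 + 0 = 1)
B(s) = 2*s*(-22 + s) (B(s) = (2*s)*(-22 + s) = 2*s*(-22 + s))
-105*B(N) = -210*(-22 + 1) = -210*(-21) = -105*(-42) = 4410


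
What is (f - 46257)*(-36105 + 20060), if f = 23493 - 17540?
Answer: 646677680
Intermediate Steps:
f = 5953
(f - 46257)*(-36105 + 20060) = (5953 - 46257)*(-36105 + 20060) = -40304*(-16045) = 646677680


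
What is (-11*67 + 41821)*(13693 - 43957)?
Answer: -1243366176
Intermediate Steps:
(-11*67 + 41821)*(13693 - 43957) = (-737 + 41821)*(-30264) = 41084*(-30264) = -1243366176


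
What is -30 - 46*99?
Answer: -4584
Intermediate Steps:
-30 - 46*99 = -30 - 4554 = -4584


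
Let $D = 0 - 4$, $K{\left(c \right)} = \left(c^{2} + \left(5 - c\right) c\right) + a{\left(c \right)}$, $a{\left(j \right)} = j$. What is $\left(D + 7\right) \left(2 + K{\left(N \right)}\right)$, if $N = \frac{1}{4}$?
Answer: $\frac{21}{2} \approx 10.5$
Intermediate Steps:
$N = \frac{1}{4} \approx 0.25$
$K{\left(c \right)} = c + c^{2} + c \left(5 - c\right)$ ($K{\left(c \right)} = \left(c^{2} + \left(5 - c\right) c\right) + c = \left(c^{2} + c \left(5 - c\right)\right) + c = c + c^{2} + c \left(5 - c\right)$)
$D = -4$ ($D = 0 - 4 = -4$)
$\left(D + 7\right) \left(2 + K{\left(N \right)}\right) = \left(-4 + 7\right) \left(2 + 6 \cdot \frac{1}{4}\right) = 3 \left(2 + \frac{3}{2}\right) = 3 \cdot \frac{7}{2} = \frac{21}{2}$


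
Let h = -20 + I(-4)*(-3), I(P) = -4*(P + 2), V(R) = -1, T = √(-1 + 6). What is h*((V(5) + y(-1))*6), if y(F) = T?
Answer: 264 - 264*√5 ≈ -326.32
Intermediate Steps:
T = √5 ≈ 2.2361
y(F) = √5
I(P) = -8 - 4*P (I(P) = -4*(2 + P) = -8 - 4*P)
h = -44 (h = -20 + (-8 - 4*(-4))*(-3) = -20 + (-8 + 16)*(-3) = -20 + 8*(-3) = -20 - 24 = -44)
h*((V(5) + y(-1))*6) = -44*(-1 + √5)*6 = -44*(-6 + 6*√5) = 264 - 264*√5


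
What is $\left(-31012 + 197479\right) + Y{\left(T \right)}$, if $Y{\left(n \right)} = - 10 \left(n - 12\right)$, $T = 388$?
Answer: $162707$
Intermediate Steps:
$Y{\left(n \right)} = 120 - 10 n$ ($Y{\left(n \right)} = - 10 \left(-12 + n\right) = 120 - 10 n$)
$\left(-31012 + 197479\right) + Y{\left(T \right)} = \left(-31012 + 197479\right) + \left(120 - 3880\right) = 166467 + \left(120 - 3880\right) = 166467 - 3760 = 162707$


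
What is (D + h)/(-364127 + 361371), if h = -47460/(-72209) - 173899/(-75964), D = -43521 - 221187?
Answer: 1451982520748677/15117444015856 ≈ 96.047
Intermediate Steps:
D = -264708
h = 16162324331/5485284476 (h = -47460*(-1/72209) - 173899*(-1/75964) = 47460/72209 + 173899/75964 = 16162324331/5485284476 ≈ 2.9465)
(D + h)/(-364127 + 361371) = (-264708 + 16162324331/5485284476)/(-364127 + 361371) = -1451982520748677/5485284476/(-2756) = -1451982520748677/5485284476*(-1/2756) = 1451982520748677/15117444015856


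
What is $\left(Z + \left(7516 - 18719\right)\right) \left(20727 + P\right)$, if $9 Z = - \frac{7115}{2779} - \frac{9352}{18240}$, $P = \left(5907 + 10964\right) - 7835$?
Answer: $- \frac{2112747858994937}{6336120} \approx -3.3345 \cdot 10^{8}$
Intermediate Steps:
$P = 9036$ ($P = 16871 - 7835 = 9036$)
$Z = - \frac{19470851}{57025080}$ ($Z = \frac{- \frac{7115}{2779} - \frac{9352}{18240}}{9} = \frac{\left(-7115\right) \frac{1}{2779} - \frac{1169}{2280}}{9} = \frac{- \frac{7115}{2779} - \frac{1169}{2280}}{9} = \frac{1}{9} \left(- \frac{19470851}{6336120}\right) = - \frac{19470851}{57025080} \approx -0.34144$)
$\left(Z + \left(7516 - 18719\right)\right) \left(20727 + P\right) = \left(- \frac{19470851}{57025080} + \left(7516 - 18719\right)\right) \left(20727 + 9036\right) = \left(- \frac{19470851}{57025080} - 11203\right) 29763 = \left(- \frac{638871442091}{57025080}\right) 29763 = - \frac{2112747858994937}{6336120}$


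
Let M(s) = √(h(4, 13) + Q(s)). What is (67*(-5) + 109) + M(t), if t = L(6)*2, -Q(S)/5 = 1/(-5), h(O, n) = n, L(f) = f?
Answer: -226 + √14 ≈ -222.26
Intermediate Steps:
Q(S) = 1 (Q(S) = -5/(-5) = -5*(-⅕) = 1)
t = 12 (t = 6*2 = 12)
M(s) = √14 (M(s) = √(13 + 1) = √14)
(67*(-5) + 109) + M(t) = (67*(-5) + 109) + √14 = (-335 + 109) + √14 = -226 + √14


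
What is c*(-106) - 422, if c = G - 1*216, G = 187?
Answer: 2652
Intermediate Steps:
c = -29 (c = 187 - 1*216 = 187 - 216 = -29)
c*(-106) - 422 = -29*(-106) - 422 = 3074 - 422 = 2652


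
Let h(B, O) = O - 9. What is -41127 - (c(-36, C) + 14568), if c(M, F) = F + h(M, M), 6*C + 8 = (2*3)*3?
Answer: -166955/3 ≈ -55652.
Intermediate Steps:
C = 5/3 (C = -4/3 + ((2*3)*3)/6 = -4/3 + (6*3)/6 = -4/3 + (1/6)*18 = -4/3 + 3 = 5/3 ≈ 1.6667)
h(B, O) = -9 + O
c(M, F) = -9 + F + M (c(M, F) = F + (-9 + M) = -9 + F + M)
-41127 - (c(-36, C) + 14568) = -41127 - ((-9 + 5/3 - 36) + 14568) = -41127 - (-130/3 + 14568) = -41127 - 1*43574/3 = -41127 - 43574/3 = -166955/3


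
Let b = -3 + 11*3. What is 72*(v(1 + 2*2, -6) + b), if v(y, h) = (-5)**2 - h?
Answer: 4392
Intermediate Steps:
v(y, h) = 25 - h
b = 30 (b = -3 + 33 = 30)
72*(v(1 + 2*2, -6) + b) = 72*((25 - 1*(-6)) + 30) = 72*((25 + 6) + 30) = 72*(31 + 30) = 72*61 = 4392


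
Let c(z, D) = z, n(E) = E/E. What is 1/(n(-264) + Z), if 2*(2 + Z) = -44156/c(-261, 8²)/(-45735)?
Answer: -11936835/11958913 ≈ -0.99815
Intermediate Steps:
n(E) = 1
Z = -23895748/11936835 (Z = -2 + (-44156/(-261)/(-45735))/2 = -2 + (-44156*(-1/261)*(-1/45735))/2 = -2 + ((44156/261)*(-1/45735))/2 = -2 + (½)*(-44156/11936835) = -2 - 22078/11936835 = -23895748/11936835 ≈ -2.0019)
1/(n(-264) + Z) = 1/(1 - 23895748/11936835) = 1/(-11958913/11936835) = -11936835/11958913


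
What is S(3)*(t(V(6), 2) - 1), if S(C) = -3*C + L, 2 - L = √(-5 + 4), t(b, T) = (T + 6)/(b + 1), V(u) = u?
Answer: -1 - I/7 ≈ -1.0 - 0.14286*I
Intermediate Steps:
t(b, T) = (6 + T)/(1 + b)
L = 2 - I (L = 2 - √(-5 + 4) = 2 - √(-1) = 2 - I ≈ 2.0 - 1.0*I)
S(C) = 2 - I - 3*C (S(C) = -3*C + (2 - I) = 2 - I - 3*C)
S(3)*(t(V(6), 2) - 1) = (2 - I - 3*3)*((6 + 2)/(1 + 6) - 1) = (2 - I - 9)*(8/7 - 1) = (-7 - I)*((⅐)*8 - 1) = (-7 - I)*(8/7 - 1) = (-7 - I)*(⅐) = -1 - I/7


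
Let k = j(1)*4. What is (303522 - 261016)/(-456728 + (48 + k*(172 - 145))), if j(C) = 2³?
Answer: -21253/227908 ≈ -0.093253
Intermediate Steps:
j(C) = 8
k = 32 (k = 8*4 = 32)
(303522 - 261016)/(-456728 + (48 + k*(172 - 145))) = (303522 - 261016)/(-456728 + (48 + 32*(172 - 145))) = 42506/(-456728 + (48 + 32*27)) = 42506/(-456728 + (48 + 864)) = 42506/(-456728 + 912) = 42506/(-455816) = 42506*(-1/455816) = -21253/227908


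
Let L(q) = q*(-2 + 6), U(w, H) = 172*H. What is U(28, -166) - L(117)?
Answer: -29020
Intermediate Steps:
L(q) = 4*q (L(q) = q*4 = 4*q)
U(28, -166) - L(117) = 172*(-166) - 4*117 = -28552 - 1*468 = -28552 - 468 = -29020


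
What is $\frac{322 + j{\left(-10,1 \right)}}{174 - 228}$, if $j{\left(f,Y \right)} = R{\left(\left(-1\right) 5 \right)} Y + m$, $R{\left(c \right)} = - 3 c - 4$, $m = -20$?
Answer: $- \frac{313}{54} \approx -5.7963$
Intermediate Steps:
$R{\left(c \right)} = -4 - 3 c$
$j{\left(f,Y \right)} = -20 + 11 Y$ ($j{\left(f,Y \right)} = \left(-4 - 3 \left(\left(-1\right) 5\right)\right) Y - 20 = \left(-4 - -15\right) Y - 20 = \left(-4 + 15\right) Y - 20 = 11 Y - 20 = -20 + 11 Y$)
$\frac{322 + j{\left(-10,1 \right)}}{174 - 228} = \frac{322 + \left(-20 + 11 \cdot 1\right)}{174 - 228} = \frac{322 + \left(-20 + 11\right)}{-54} = \left(322 - 9\right) \left(- \frac{1}{54}\right) = 313 \left(- \frac{1}{54}\right) = - \frac{313}{54}$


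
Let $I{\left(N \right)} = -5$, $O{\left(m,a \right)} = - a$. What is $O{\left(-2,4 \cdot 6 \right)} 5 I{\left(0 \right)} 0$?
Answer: $0$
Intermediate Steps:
$O{\left(-2,4 \cdot 6 \right)} 5 I{\left(0 \right)} 0 = - 4 \cdot 6 \cdot 5 \left(-5\right) 0 = \left(-1\right) 24 \left(\left(-25\right) 0\right) = \left(-24\right) 0 = 0$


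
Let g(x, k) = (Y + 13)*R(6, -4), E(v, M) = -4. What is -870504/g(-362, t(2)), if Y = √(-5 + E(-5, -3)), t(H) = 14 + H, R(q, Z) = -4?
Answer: 1414569/89 - 326439*I/89 ≈ 15894.0 - 3667.9*I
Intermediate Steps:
Y = 3*I (Y = √(-5 - 4) = √(-9) = 3*I ≈ 3.0*I)
g(x, k) = -52 - 12*I (g(x, k) = (3*I + 13)*(-4) = (13 + 3*I)*(-4) = -52 - 12*I)
-870504/g(-362, t(2)) = -870504*(-52 + 12*I)/2848 = -108813*(-52 + 12*I)/356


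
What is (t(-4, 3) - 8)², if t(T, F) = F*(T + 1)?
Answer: 289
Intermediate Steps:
t(T, F) = F*(1 + T)
(t(-4, 3) - 8)² = (3*(1 - 4) - 8)² = (3*(-3) - 8)² = (-9 - 8)² = (-17)² = 289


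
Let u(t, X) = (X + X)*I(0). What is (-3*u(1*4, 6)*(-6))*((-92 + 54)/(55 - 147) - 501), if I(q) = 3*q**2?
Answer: 0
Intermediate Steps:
u(t, X) = 0 (u(t, X) = (X + X)*(3*0**2) = (2*X)*(3*0) = (2*X)*0 = 0)
(-3*u(1*4, 6)*(-6))*((-92 + 54)/(55 - 147) - 501) = (-3*0*(-6))*((-92 + 54)/(55 - 147) - 501) = (0*(-6))*(-38/(-92) - 501) = 0*(-38*(-1/92) - 501) = 0*(19/46 - 501) = 0*(-23027/46) = 0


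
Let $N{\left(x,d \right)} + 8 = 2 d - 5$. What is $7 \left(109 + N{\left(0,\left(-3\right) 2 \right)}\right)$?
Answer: $588$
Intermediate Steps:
$N{\left(x,d \right)} = -13 + 2 d$ ($N{\left(x,d \right)} = -8 + \left(2 d - 5\right) = -8 + \left(-5 + 2 d\right) = -13 + 2 d$)
$7 \left(109 + N{\left(0,\left(-3\right) 2 \right)}\right) = 7 \left(109 - \left(13 - 2 \left(\left(-3\right) 2\right)\right)\right) = 7 \left(109 + \left(-13 + 2 \left(-6\right)\right)\right) = 7 \left(109 - 25\right) = 7 \cdot 84 = 588$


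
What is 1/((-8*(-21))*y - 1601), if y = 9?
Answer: -1/89 ≈ -0.011236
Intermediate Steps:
1/((-8*(-21))*y - 1601) = 1/(-8*(-21)*9 - 1601) = 1/(168*9 - 1601) = 1/(1512 - 1601) = 1/(-89) = -1/89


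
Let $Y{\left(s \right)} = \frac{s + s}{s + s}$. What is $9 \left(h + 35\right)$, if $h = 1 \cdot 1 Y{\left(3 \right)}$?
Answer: $324$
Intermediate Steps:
$Y{\left(s \right)} = 1$ ($Y{\left(s \right)} = \frac{2 s}{2 s} = 2 s \frac{1}{2 s} = 1$)
$h = 1$ ($h = 1 \cdot 1 \cdot 1 = 1 \cdot 1 = 1$)
$9 \left(h + 35\right) = 9 \left(1 + 35\right) = 9 \cdot 36 = 324$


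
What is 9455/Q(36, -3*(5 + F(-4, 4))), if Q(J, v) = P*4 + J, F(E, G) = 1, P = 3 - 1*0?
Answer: 9455/48 ≈ 196.98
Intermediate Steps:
P = 3 (P = 3 + 0 = 3)
Q(J, v) = 12 + J (Q(J, v) = 3*4 + J = 12 + J)
9455/Q(36, -3*(5 + F(-4, 4))) = 9455/(12 + 36) = 9455/48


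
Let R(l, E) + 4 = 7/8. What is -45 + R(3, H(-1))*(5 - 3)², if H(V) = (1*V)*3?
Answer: -115/2 ≈ -57.500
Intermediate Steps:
H(V) = 3*V (H(V) = V*3 = 3*V)
R(l, E) = -25/8 (R(l, E) = -4 + 7/8 = -25/8)
-45 + R(3, H(-1))*(5 - 3)² = -45 - 25*(5 - 3)²/8 = -45 - 25/8*2² = -45 - 25/8*4 = -45 - 25/2 = -115/2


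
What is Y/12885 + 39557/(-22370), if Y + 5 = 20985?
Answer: -8073869/57647490 ≈ -0.14006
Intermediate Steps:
Y = 20980 (Y = -5 + 20985 = 20980)
Y/12885 + 39557/(-22370) = 20980/12885 + 39557/(-22370) = 20980*(1/12885) + 39557*(-1/22370) = 4196/2577 - 39557/22370 = -8073869/57647490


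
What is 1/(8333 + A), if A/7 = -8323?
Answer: -1/49928 ≈ -2.0029e-5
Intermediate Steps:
A = -58261 (A = 7*(-8323) = -58261)
1/(8333 + A) = 1/(8333 - 58261) = 1/(-49928) = -1/49928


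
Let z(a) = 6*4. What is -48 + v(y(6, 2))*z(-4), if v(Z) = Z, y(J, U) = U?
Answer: 0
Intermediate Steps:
z(a) = 24
-48 + v(y(6, 2))*z(-4) = -48 + 2*24 = -48 + 48 = 0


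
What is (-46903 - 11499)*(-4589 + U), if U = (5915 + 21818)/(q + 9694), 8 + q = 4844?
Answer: 1946259410837/7265 ≈ 2.6790e+8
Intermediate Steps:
q = 4836 (q = -8 + 4844 = 4836)
U = 27733/14530 (U = (5915 + 21818)/(4836 + 9694) = 27733/14530 ≈ 1.9087)
(-46903 - 11499)*(-4589 + U) = (-46903 - 11499)*(-4589 + 27733/14530) = -58402*(-66650437/14530) = 1946259410837/7265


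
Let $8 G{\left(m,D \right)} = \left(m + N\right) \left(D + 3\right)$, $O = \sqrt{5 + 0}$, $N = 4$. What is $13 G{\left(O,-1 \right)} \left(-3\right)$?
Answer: $-39 - \frac{39 \sqrt{5}}{4} \approx -60.802$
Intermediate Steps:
$O = \sqrt{5} \approx 2.2361$
$G{\left(m,D \right)} = \frac{\left(3 + D\right) \left(4 + m\right)}{8}$ ($G{\left(m,D \right)} = \frac{\left(m + 4\right) \left(D + 3\right)}{8} = \frac{\left(4 + m\right) \left(3 + D\right)}{8} = \frac{\left(3 + D\right) \left(4 + m\right)}{8}$)
$13 G{\left(O,-1 \right)} \left(-3\right) = 13 \left(\frac{3}{2} + \frac{1}{2} \left(-1\right) + \frac{3 \sqrt{5}}{8} + \frac{1}{8} \left(-1\right) \sqrt{5}\right) \left(-3\right) = 13 \left(\frac{3}{2} - \frac{1}{2} + \frac{3 \sqrt{5}}{8} - \frac{\sqrt{5}}{8}\right) \left(-3\right) = 13 \left(1 + \frac{\sqrt{5}}{4}\right) \left(-3\right) = \left(13 + \frac{13 \sqrt{5}}{4}\right) \left(-3\right) = -39 - \frac{39 \sqrt{5}}{4}$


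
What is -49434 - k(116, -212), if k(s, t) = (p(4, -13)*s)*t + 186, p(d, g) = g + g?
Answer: -689012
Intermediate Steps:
p(d, g) = 2*g
k(s, t) = 186 - 26*s*t (k(s, t) = ((2*(-13))*s)*t + 186 = (-26*s)*t + 186 = -26*s*t + 186 = 186 - 26*s*t)
-49434 - k(116, -212) = -49434 - (186 - 26*116*(-212)) = -49434 - (186 + 639392) = -49434 - 1*639578 = -49434 - 639578 = -689012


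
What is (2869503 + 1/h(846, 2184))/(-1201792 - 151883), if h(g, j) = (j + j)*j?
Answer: -27374232203137/12913669641600 ≈ -2.1198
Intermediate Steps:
h(g, j) = 2*j² (h(g, j) = (2*j)*j = 2*j²)
(2869503 + 1/h(846, 2184))/(-1201792 - 151883) = (2869503 + 1/(2*2184²))/(-1201792 - 151883) = (2869503 + 1/(2*4769856))/(-1353675) = (2869503 + 1/9539712)*(-1/1353675) = (27374232203137/9539712)*(-1/1353675) = -27374232203137/12913669641600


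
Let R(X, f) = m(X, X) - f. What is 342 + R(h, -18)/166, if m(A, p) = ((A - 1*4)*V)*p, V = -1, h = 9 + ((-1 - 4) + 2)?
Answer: 28389/83 ≈ 342.04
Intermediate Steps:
h = 6 (h = 9 + (-5 + 2) = 9 - 3 = 6)
m(A, p) = p*(4 - A) (m(A, p) = ((A - 1*4)*(-1))*p = ((A - 4)*(-1))*p = ((-4 + A)*(-1))*p = (4 - A)*p = p*(4 - A))
R(X, f) = -f + X*(4 - X) (R(X, f) = X*(4 - X) - f = -f + X*(4 - X))
342 + R(h, -18)/166 = 342 + (-1*(-18) - 1*6*(-4 + 6))/166 = 342 + (18 - 1*6*2)/166 = 342 + (18 - 12)/166 = 342 + (1/166)*6 = 342 + 3/83 = 28389/83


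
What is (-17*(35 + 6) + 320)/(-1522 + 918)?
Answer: 377/604 ≈ 0.62417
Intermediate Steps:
(-17*(35 + 6) + 320)/(-1522 + 918) = (-17*41 + 320)/(-604) = (-697 + 320)*(-1/604) = -377*(-1/604) = 377/604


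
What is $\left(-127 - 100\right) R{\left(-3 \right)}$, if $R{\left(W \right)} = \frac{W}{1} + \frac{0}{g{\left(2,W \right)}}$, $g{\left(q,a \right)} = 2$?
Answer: $681$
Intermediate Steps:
$R{\left(W \right)} = W$ ($R{\left(W \right)} = \frac{W}{1} + \frac{0}{2} = W 1 + 0 \cdot \frac{1}{2} = W + 0 = W$)
$\left(-127 - 100\right) R{\left(-3 \right)} = \left(-127 - 100\right) \left(-3\right) = \left(-227\right) \left(-3\right) = 681$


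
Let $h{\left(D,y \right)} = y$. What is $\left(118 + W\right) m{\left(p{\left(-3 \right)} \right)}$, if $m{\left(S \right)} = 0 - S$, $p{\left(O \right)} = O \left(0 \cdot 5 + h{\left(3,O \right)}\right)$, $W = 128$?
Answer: $-2214$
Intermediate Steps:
$p{\left(O \right)} = O^{2}$ ($p{\left(O \right)} = O \left(0 \cdot 5 + O\right) = O \left(0 + O\right) = O O = O^{2}$)
$m{\left(S \right)} = - S$
$\left(118 + W\right) m{\left(p{\left(-3 \right)} \right)} = \left(118 + 128\right) \left(- \left(-3\right)^{2}\right) = 246 \left(\left(-1\right) 9\right) = 246 \left(-9\right) = -2214$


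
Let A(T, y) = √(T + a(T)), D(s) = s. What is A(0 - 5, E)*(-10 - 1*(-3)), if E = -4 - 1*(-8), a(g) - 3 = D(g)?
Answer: -7*I*√7 ≈ -18.52*I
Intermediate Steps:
a(g) = 3 + g
E = 4 (E = -4 + 8 = 4)
A(T, y) = √(3 + 2*T) (A(T, y) = √(T + (3 + T)) = √(3 + 2*T))
A(0 - 5, E)*(-10 - 1*(-3)) = √(3 + 2*(0 - 5))*(-10 - 1*(-3)) = √(3 + 2*(-5))*(-10 + 3) = √(3 - 10)*(-7) = √(-7)*(-7) = (I*√7)*(-7) = -7*I*√7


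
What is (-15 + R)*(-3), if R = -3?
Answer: 54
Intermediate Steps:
(-15 + R)*(-3) = (-15 - 3)*(-3) = -18*(-3) = 54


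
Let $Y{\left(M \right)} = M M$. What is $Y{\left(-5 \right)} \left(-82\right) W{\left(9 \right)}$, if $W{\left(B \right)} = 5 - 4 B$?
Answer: $63550$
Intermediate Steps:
$Y{\left(M \right)} = M^{2}$
$Y{\left(-5 \right)} \left(-82\right) W{\left(9 \right)} = \left(-5\right)^{2} \left(-82\right) \left(5 - 36\right) = 25 \left(-82\right) \left(5 - 36\right) = \left(-2050\right) \left(-31\right) = 63550$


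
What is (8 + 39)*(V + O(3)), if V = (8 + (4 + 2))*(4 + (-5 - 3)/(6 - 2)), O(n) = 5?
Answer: 1551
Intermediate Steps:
V = 28 (V = (8 + 6)*(4 - 8/4) = 14*(4 - 8*¼) = 14*(4 - 2) = 14*2 = 28)
(8 + 39)*(V + O(3)) = (8 + 39)*(28 + 5) = 47*33 = 1551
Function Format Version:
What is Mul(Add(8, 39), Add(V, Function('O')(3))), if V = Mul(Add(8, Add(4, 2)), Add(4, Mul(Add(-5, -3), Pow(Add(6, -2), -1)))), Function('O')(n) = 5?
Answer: 1551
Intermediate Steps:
V = 28 (V = Mul(Add(8, 6), Add(4, Mul(-8, Pow(4, -1)))) = Mul(14, Add(4, Mul(-8, Rational(1, 4)))) = Mul(14, Add(4, -2)) = Mul(14, 2) = 28)
Mul(Add(8, 39), Add(V, Function('O')(3))) = Mul(Add(8, 39), Add(28, 5)) = Mul(47, 33) = 1551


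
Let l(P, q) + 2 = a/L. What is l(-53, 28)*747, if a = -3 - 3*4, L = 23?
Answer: -45567/23 ≈ -1981.2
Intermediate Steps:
a = -15 (a = -3 - 12 = -15)
l(P, q) = -61/23 (l(P, q) = -2 - 15/23 = -61/23)
l(-53, 28)*747 = -61/23*747 = -45567/23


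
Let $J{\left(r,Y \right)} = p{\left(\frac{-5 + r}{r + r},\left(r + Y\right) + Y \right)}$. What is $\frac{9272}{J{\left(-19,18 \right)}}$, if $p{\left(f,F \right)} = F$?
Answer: $\frac{9272}{17} \approx 545.41$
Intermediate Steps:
$J{\left(r,Y \right)} = r + 2 Y$ ($J{\left(r,Y \right)} = \left(r + Y\right) + Y = \left(Y + r\right) + Y = r + 2 Y$)
$\frac{9272}{J{\left(-19,18 \right)}} = \frac{9272}{-19 + 2 \cdot 18} = \frac{9272}{-19 + 36} = \frac{9272}{17}$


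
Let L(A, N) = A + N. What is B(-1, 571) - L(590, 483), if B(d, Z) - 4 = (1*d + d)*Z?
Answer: -2211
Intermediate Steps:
B(d, Z) = 4 + 2*Z*d (B(d, Z) = 4 + (1*d + d)*Z = 4 + (d + d)*Z = 4 + (2*d)*Z = 4 + 2*Z*d)
B(-1, 571) - L(590, 483) = (4 + 2*571*(-1)) - (590 + 483) = (4 - 1142) - 1*1073 = -1138 - 1073 = -2211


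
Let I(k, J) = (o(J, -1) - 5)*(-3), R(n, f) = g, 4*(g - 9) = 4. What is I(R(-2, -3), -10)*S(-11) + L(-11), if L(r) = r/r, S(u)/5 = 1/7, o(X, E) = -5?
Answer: 157/7 ≈ 22.429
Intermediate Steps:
g = 10 (g = 9 + (¼)*4 = 9 + 1 = 10)
R(n, f) = 10
S(u) = 5/7
I(k, J) = 30 (I(k, J) = (-5 - 5)*(-3) = -10*(-3) = 30)
L(r) = 1
I(R(-2, -3), -10)*S(-11) + L(-11) = 30*(5/7) + 1 = 150/7 + 1 = 157/7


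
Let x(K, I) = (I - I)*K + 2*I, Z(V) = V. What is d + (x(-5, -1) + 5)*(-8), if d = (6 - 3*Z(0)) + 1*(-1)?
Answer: -19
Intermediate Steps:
x(K, I) = 2*I (x(K, I) = 0*K + 2*I = 0 + 2*I = 2*I)
d = 5 (d = (6 - 3*0) + 1*(-1) = (6 + 0) - 1 = 6 - 1 = 5)
d + (x(-5, -1) + 5)*(-8) = 5 + (2*(-1) + 5)*(-8) = 5 + (-2 + 5)*(-8) = 5 + 3*(-8) = 5 - 24 = -19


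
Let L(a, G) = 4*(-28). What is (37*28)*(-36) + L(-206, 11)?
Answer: -37408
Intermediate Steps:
L(a, G) = -112
(37*28)*(-36) + L(-206, 11) = (37*28)*(-36) - 112 = 1036*(-36) - 112 = -37296 - 112 = -37408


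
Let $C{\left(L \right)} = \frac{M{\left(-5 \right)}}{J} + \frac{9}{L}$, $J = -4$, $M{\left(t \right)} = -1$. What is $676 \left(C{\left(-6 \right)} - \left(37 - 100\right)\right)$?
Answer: $41743$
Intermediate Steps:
$C{\left(L \right)} = \frac{1}{4} + \frac{9}{L}$ ($C{\left(L \right)} = - \frac{1}{-4} + \frac{9}{L} = \left(-1\right) \left(- \frac{1}{4}\right) + \frac{9}{L} = \frac{1}{4} + \frac{9}{L}$)
$676 \left(C{\left(-6 \right)} - \left(37 - 100\right)\right) = 676 \left(\frac{36 - 6}{4 \left(-6\right)} - \left(37 - 100\right)\right) = 676 \left(\frac{1}{4} \left(- \frac{1}{6}\right) 30 - -63\right) = 676 \left(- \frac{5}{4} + 63\right) = 676 \cdot \frac{247}{4} = 41743$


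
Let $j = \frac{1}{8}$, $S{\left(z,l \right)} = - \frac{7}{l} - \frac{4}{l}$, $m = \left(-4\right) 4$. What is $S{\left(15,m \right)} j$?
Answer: $\frac{11}{128} \approx 0.085938$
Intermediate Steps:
$m = -16$
$S{\left(z,l \right)} = - \frac{11}{l}$
$j = \frac{1}{8} \approx 0.125$
$S{\left(15,m \right)} j = - \frac{11}{-16} \cdot \frac{1}{8} = \left(-11\right) \left(- \frac{1}{16}\right) \frac{1}{8} = \frac{11}{16} \cdot \frac{1}{8} = \frac{11}{128}$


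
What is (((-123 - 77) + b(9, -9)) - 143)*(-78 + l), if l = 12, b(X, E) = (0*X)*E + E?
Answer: 23232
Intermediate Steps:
b(X, E) = E (b(X, E) = 0*E + E = 0 + E = E)
(((-123 - 77) + b(9, -9)) - 143)*(-78 + l) = (((-123 - 77) - 9) - 143)*(-78 + 12) = ((-200 - 9) - 143)*(-66) = (-209 - 143)*(-66) = -352*(-66) = 23232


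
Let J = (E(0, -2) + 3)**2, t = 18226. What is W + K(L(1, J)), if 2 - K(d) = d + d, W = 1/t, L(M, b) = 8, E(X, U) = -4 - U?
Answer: -255163/18226 ≈ -14.000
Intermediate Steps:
J = 1 (J = ((-4 - 1*(-2)) + 3)**2 = ((-4 + 2) + 3)**2 = (-2 + 3)**2 = 1**2 = 1)
W = 1/18226 ≈ 5.4867e-5
K(d) = 2 - 2*d (K(d) = 2 - (d + d) = 2 - 2*d)
W + K(L(1, J)) = 1/18226 + (2 - 2*8) = 1/18226 + (2 - 16) = 1/18226 - 14 = -255163/18226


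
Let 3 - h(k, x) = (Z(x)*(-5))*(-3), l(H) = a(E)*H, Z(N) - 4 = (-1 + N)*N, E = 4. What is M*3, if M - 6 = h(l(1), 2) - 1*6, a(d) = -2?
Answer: -261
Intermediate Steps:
Z(N) = 4 + N*(-1 + N) (Z(N) = 4 + (-1 + N)*N = 4 + N*(-1 + N))
l(H) = -2*H
h(k, x) = -57 - 15*x**2 + 15*x (h(k, x) = 3 - (4 + x**2 - x)*(-5)*(-3) = 3 - (-20 - 5*x**2 + 5*x)*(-3) = 3 - (60 - 15*x + 15*x**2) = 3 + (-60 - 15*x**2 + 15*x) = -57 - 15*x**2 + 15*x)
M = -87 (M = 6 + ((-57 - 15*2**2 + 15*2) - 1*6) = 6 + ((-57 - 15*4 + 30) - 6) = 6 + ((-57 - 60 + 30) - 6) = 6 + (-87 - 6) = 6 - 93 = -87)
M*3 = -87*3 = -261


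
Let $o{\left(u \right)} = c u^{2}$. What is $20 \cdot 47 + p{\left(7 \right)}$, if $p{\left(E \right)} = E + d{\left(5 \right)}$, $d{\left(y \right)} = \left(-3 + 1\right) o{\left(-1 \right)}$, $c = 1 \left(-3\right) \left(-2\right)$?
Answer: $935$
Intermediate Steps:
$c = 6$ ($c = \left(-3\right) \left(-2\right) = 6$)
$o{\left(u \right)} = 6 u^{2}$
$d{\left(y \right)} = -12$ ($d{\left(y \right)} = \left(-3 + 1\right) 6 \left(-1\right)^{2} = - 2 \cdot 6 \cdot 1 = \left(-2\right) 6 = -12$)
$p{\left(E \right)} = -12 + E$ ($p{\left(E \right)} = E - 12 = -12 + E$)
$20 \cdot 47 + p{\left(7 \right)} = 20 \cdot 47 + \left(-12 + 7\right) = 940 - 5 = 935$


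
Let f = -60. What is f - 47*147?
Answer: -6969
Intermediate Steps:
f - 47*147 = -60 - 47*147 = -60 - 6909 = -6969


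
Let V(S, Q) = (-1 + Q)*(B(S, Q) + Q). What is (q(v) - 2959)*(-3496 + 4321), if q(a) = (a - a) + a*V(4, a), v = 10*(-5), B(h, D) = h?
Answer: -99213675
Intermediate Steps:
V(S, Q) = (-1 + Q)*(Q + S) (V(S, Q) = (-1 + Q)*(S + Q) = (-1 + Q)*(Q + S))
v = -50
q(a) = a*(-4 + a² + 3*a) (q(a) = (a - a) + a*(a² - a - 1*4 + a*4) = 0 + a*(a² - a - 4 + 4*a) = 0 + a*(-4 + a² + 3*a) = a*(-4 + a² + 3*a))
(q(v) - 2959)*(-3496 + 4321) = (-50*(-4 + (-50)² + 3*(-50)) - 2959)*(-3496 + 4321) = (-50*(-4 + 2500 - 150) - 2959)*825 = (-50*2346 - 2959)*825 = (-117300 - 2959)*825 = -120259*825 = -99213675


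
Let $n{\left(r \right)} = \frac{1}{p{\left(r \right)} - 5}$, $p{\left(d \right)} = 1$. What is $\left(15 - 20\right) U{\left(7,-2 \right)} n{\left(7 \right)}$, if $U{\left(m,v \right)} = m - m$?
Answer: $0$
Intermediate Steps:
$U{\left(m,v \right)} = 0$
$n{\left(r \right)} = - \frac{1}{4}$ ($n{\left(r \right)} = \frac{1}{1 - 5} = \frac{1}{-4} = - \frac{1}{4}$)
$\left(15 - 20\right) U{\left(7,-2 \right)} n{\left(7 \right)} = \left(15 - 20\right) 0 \left(- \frac{1}{4}\right) = \left(-5\right) 0 \left(- \frac{1}{4}\right) = 0 \left(- \frac{1}{4}\right) = 0$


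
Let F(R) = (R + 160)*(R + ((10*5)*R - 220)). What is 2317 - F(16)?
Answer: -102579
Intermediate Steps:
F(R) = (-220 + 51*R)*(160 + R) (F(R) = (160 + R)*(R + (50*R - 220)) = (160 + R)*(R + (-220 + 50*R)) = (160 + R)*(-220 + 51*R) = (-220 + 51*R)*(160 + R))
2317 - F(16) = 2317 - (-35200 + 51*16² + 7940*16) = 2317 - (-35200 + 51*256 + 127040) = 2317 - (-35200 + 13056 + 127040) = 2317 - 1*104896 = 2317 - 104896 = -102579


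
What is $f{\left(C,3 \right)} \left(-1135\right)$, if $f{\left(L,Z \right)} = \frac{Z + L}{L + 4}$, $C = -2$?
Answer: $- \frac{1135}{2} \approx -567.5$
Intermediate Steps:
$f{\left(L,Z \right)} = \frac{L + Z}{4 + L}$
$f{\left(C,3 \right)} \left(-1135\right) = \frac{-2 + 3}{4 - 2} \left(-1135\right) = \frac{1}{2} \cdot 1 \left(-1135\right) = \frac{1}{2} \left(-1135\right) = - \frac{1135}{2}$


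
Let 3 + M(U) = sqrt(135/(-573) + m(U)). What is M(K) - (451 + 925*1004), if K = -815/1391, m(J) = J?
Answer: -929154 + 2*I*sqrt(14496883765)/265681 ≈ -9.2915e+5 + 0.90637*I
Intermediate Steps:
K = -815/1391 (K = -815*1/1391 = -815/1391 ≈ -0.58591)
M(U) = -3 + sqrt(-45/191 + U) (M(U) = -3 + sqrt(135/(-573) + U) = -3 + sqrt(135*(-1/573) + U) = -3 + sqrt(-45/191 + U))
M(K) - (451 + 925*1004) = (-3 + sqrt(-8595 + 36481*(-815/1391))/191) - (451 + 925*1004) = (-3 + sqrt(-8595 - 29732015/1391)/191) - (451 + 928700) = (-3 + sqrt(-41687660/1391)/191) - 1*929151 = (-3 + (2*I*sqrt(14496883765)/1391)/191) - 929151 = (-3 + 2*I*sqrt(14496883765)/265681) - 929151 = -929154 + 2*I*sqrt(14496883765)/265681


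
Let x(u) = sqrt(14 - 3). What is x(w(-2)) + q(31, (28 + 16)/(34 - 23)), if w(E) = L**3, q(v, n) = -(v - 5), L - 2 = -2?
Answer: -26 + sqrt(11) ≈ -22.683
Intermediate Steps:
L = 0 (L = 2 - 2 = 0)
q(v, n) = 5 - v (q(v, n) = -(-5 + v) = 5 - v)
w(E) = 0 (w(E) = 0**3 = 0)
x(u) = sqrt(11)
x(w(-2)) + q(31, (28 + 16)/(34 - 23)) = sqrt(11) + (5 - 1*31) = sqrt(11) + (5 - 31) = sqrt(11) - 26 = -26 + sqrt(11)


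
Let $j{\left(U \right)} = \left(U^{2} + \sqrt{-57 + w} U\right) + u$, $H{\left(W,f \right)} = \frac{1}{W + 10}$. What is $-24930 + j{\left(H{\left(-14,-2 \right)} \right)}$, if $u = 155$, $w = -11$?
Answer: $- \frac{396399}{16} - \frac{i \sqrt{17}}{2} \approx -24775.0 - 2.0616 i$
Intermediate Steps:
$H{\left(W,f \right)} = \frac{1}{10 + W}$
$j{\left(U \right)} = 155 + U^{2} + 2 i U \sqrt{17}$ ($j{\left(U \right)} = \left(U^{2} + \sqrt{-57 - 11} U\right) + 155 = \left(U^{2} + \sqrt{-68} U\right) + 155 = \left(U^{2} + 2 i \sqrt{17} U\right) + 155 = \left(U^{2} + 2 i U \sqrt{17}\right) + 155 = 155 + U^{2} + 2 i U \sqrt{17}$)
$-24930 + j{\left(H{\left(-14,-2 \right)} \right)} = -24930 + \left(155 + \left(\frac{1}{10 - 14}\right)^{2} + \frac{2 i \sqrt{17}}{10 - 14}\right) = -24930 + \left(155 + \left(\frac{1}{-4}\right)^{2} + \frac{2 i \sqrt{17}}{-4}\right) = -24930 + \left(155 + \left(- \frac{1}{4}\right)^{2} + 2 i \left(- \frac{1}{4}\right) \sqrt{17}\right) = -24930 + \left(155 + \frac{1}{16} - \frac{i \sqrt{17}}{2}\right) = -24930 + \left(\frac{2481}{16} - \frac{i \sqrt{17}}{2}\right) = - \frac{396399}{16} - \frac{i \sqrt{17}}{2}$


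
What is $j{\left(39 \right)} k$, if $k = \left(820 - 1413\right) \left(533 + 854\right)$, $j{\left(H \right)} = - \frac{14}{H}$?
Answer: $\frac{11514874}{39} \approx 2.9525 \cdot 10^{5}$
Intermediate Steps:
$k = -822491$ ($k = \left(-593\right) 1387 = -822491$)
$j{\left(39 \right)} k = - \frac{14}{39} \left(-822491\right) = \left(-14\right) \frac{1}{39} \left(-822491\right) = \left(- \frac{14}{39}\right) \left(-822491\right) = \frac{11514874}{39}$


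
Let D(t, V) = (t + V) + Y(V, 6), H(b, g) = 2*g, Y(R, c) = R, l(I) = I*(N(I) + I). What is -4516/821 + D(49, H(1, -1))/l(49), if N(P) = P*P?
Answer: -108421771/19712210 ≈ -5.5002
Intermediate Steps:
N(P) = P²
l(I) = I*(I + I²) (l(I) = I*(I² + I) = I*(I + I²))
D(t, V) = t + 2*V (D(t, V) = (t + V) + V = (V + t) + V = t + 2*V)
-4516/821 + D(49, H(1, -1))/l(49) = -4516/821 + (49 + 2*(2*(-1)))/((49²*(1 + 49))) = -4516*1/821 + (49 + 2*(-2))/((2401*50)) = -4516/821 + (49 - 4)/120050 = -4516/821 + 45*(1/120050) = -4516/821 + 9/24010 = -108421771/19712210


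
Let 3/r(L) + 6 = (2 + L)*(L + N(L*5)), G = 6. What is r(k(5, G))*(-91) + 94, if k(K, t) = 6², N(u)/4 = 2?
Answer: 22333/238 ≈ 93.836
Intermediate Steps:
N(u) = 8 (N(u) = 4*2 = 8)
k(K, t) = 36
r(L) = 3/(-6 + (2 + L)*(8 + L)) (r(L) = 3/(-6 + (2 + L)*(L + 8)) = 3/(-6 + (2 + L)*(8 + L)))
r(k(5, G))*(-91) + 94 = (3/(10 + 36² + 10*36))*(-91) + 94 = (3/(10 + 1296 + 360))*(-91) + 94 = (3/1666)*(-91) + 94 = -39/238 + 94 = 22333/238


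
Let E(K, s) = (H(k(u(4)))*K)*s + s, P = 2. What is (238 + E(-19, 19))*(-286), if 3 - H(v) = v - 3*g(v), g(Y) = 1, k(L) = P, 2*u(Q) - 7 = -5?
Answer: 339482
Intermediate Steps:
u(Q) = 1 (u(Q) = 7/2 + (1/2)*(-5) = 7/2 - 5/2 = 1)
k(L) = 2
H(v) = 6 - v (H(v) = 3 - (v - 3*1) = 3 - (v - 3) = 3 - (-3 + v) = 3 + (3 - v) = 6 - v)
E(K, s) = s + 4*K*s (E(K, s) = ((6 - 1*2)*K)*s + s = ((6 - 2)*K)*s + s = (4*K)*s + s = 4*K*s + s = s + 4*K*s)
(238 + E(-19, 19))*(-286) = (238 + 19*(1 + 4*(-19)))*(-286) = (238 + 19*(1 - 76))*(-286) = (238 + 19*(-75))*(-286) = (238 - 1425)*(-286) = -1187*(-286) = 339482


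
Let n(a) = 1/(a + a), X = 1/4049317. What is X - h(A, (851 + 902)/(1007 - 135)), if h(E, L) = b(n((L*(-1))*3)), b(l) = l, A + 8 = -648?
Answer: 1765507471/21295358103 ≈ 0.082906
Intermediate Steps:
A = -656 (A = -8 - 648 = -656)
X = 1/4049317 ≈ 2.4696e-7
n(a) = 1/(2*a)
h(E, L) = -1/(6*L) (h(E, L) = 1/(2*(((L*(-1))*3))) = 1/(2*((-L*3))) = 1/(2*((-3*L))) = (-1/(3*L))/2 = -1/(6*L))
X - h(A, (851 + 902)/(1007 - 135)) = 1/4049317 - (-1)/(6*((851 + 902)/(1007 - 135))) = 1/4049317 - (-1)/(6*(1753/872)) = 1/4049317 - (-1)/(6*(1753*(1/872))) = 1/4049317 - (-1)/(6*1753/872) = 1/4049317 - (-1)*872/(6*1753) = 1/4049317 - 1*(-436/5259) = 1/4049317 + 436/5259 = 1765507471/21295358103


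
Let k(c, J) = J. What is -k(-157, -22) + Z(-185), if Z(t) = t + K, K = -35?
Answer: -198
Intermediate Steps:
Z(t) = -35 + t (Z(t) = t - 35 = -35 + t)
-k(-157, -22) + Z(-185) = -1*(-22) + (-35 - 185) = 22 - 220 = -198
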